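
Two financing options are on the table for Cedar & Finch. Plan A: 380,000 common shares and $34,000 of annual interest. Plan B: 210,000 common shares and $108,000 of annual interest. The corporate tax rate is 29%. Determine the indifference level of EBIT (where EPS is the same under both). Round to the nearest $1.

Set EPS_A = EPS_B: (EBIT − $34,000)(1 − 0.29) ÷ 380,000 = (EBIT − $108,000)(1 − 0.29) ÷ 210,000.
Cancelling (1 − t) and cross-multiplying: 210,000·(EBIT − 34,000) = 380,000·(EBIT − 108,000).
EBIT × (380,000 − 210,000) = 108,000 × 380,000 − 34,000 × 210,000 = 33,900,000,000, so EBIT = 33,900,000,000 ÷ 170,000 = 199,411.76.

$199,412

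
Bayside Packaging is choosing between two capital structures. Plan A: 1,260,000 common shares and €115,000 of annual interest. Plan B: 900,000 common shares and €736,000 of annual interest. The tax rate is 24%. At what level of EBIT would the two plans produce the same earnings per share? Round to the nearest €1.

€2,288,500

Set EPS_A = EPS_B: (EBIT − €115,000)(1 − 0.24) ÷ 1,260,000 = (EBIT − €736,000)(1 − 0.24) ÷ 900,000.
Cancelling (1 − t) and cross-multiplying: 900,000·(EBIT − 115,000) = 1,260,000·(EBIT − 736,000).
Solving, EBIT = (736,000·1,260,000 − 115,000·900,000) / (1,260,000 − 900,000) = 823,860,000,000 / 360,000 = 2,288,500.00.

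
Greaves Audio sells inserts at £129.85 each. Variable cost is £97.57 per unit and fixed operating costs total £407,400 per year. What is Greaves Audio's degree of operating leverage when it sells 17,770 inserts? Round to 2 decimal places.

Contribution at this volume is 17,770 × £32.28 = £573,615.60.
Subtracting fixed costs: EBIT = £573,615.60 − £407,400 = £166,215.60.
Degree of operating leverage = £573,615.60 / £166,215.60 = 3.4510.

3.45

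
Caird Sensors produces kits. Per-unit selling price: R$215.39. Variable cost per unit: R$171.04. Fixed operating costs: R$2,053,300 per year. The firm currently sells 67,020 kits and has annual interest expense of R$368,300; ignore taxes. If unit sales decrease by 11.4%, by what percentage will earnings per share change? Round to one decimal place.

-61.5%

At 67,020 units, contribution = 67,020 × R$44.35 = R$2,972,337.00.
Subtracting fixed costs: EBIT = R$2,972,337.00 − R$2,053,300 = R$919,037.00.
Interest = R$368,300.00, so EBIT − I = R$550,737.00.
Degree of combined leverage = contribution ÷ (EBIT − I) = R$2,972,337.00 ÷ R$550,737.00 = 5.3970.
EPS therefore changes by 5.3970 × (-11.4%) = -61.5%.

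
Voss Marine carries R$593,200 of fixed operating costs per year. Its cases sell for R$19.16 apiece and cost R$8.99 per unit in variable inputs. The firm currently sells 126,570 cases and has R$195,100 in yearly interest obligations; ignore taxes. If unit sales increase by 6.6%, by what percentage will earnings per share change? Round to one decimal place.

Total contribution margin = 126,570 × R$10.17 = R$1,287,216.90.
Subtracting fixed costs: EBIT = R$1,287,216.90 − R$593,200 = R$694,016.90.
After interest of R$195,100.00, pre-tax earnings = R$498,916.90.
DCL = total CM / (EBIT − I) = R$1,287,216.90 / R$498,916.90 = 2.5800.
%ΔEPS = DCL × %ΔSales = 2.5800 × +6.6% = +17.0%.

+17.0%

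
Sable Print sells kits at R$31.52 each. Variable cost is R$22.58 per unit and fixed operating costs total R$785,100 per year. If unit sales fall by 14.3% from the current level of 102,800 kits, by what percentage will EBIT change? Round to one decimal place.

At 102,800 units, contribution = 102,800 × R$8.94 = R$919,032.00.
Subtracting fixed costs: EBIT = R$919,032.00 − R$785,100 = R$133,932.00.
Degree of operating leverage = R$919,032.00 / R$133,932.00 = 6.8619.
So EBIT moves 6.8619 × (-14.3%) = -98.1%.

-98.1%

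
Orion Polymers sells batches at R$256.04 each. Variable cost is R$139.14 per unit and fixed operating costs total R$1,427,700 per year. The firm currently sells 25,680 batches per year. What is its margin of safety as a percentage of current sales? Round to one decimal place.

52.4%

Contribution margin per unit = R$256.04 − R$139.14 = R$116.90. Break-even units = R$1,427,700 ÷ R$116.90 = 12,213.00; break-even revenue = 12,213.00 × R$256.04 = R$3,127,017.18.
Current sales = 25,680 × R$256.04 = R$6,575,107.20.
Margin of safety = (R$6,575,107.20 − R$3,127,017.18) ÷ R$6,575,107.20 = 52.4%.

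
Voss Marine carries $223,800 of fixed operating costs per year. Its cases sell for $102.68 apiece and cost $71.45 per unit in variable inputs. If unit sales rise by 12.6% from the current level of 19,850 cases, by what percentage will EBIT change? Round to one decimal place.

Total contribution margin = 19,850 × $31.23 = $619,915.50.
Operating income = contribution − fixed costs = $619,915.50 − $223,800 = $396,115.50.
So DOL = total CM / EBIT = $619,915.50 / $396,115.50 = 1.5650.
%ΔEBIT = DOL × %ΔSales = 1.5650 × +12.6% = +19.7%.

+19.7%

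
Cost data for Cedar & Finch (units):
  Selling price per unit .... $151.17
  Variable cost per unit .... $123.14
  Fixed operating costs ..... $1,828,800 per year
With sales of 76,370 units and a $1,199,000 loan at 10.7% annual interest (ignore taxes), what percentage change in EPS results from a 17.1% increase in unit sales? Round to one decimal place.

+199.4%

Contribution at this volume is 76,370 × $28.03 = $2,140,651.10.
Operating income = contribution − fixed costs = $2,140,651.10 − $1,828,800 = $311,851.10.
After interest of $128,293.00, pre-tax earnings = $183,558.10.
Degree of combined leverage = contribution ÷ (EBIT − I) = $2,140,651.10 ÷ $183,558.10 = 11.6620.
EPS therefore changes by 11.6620 × (+17.1%) = +199.4%.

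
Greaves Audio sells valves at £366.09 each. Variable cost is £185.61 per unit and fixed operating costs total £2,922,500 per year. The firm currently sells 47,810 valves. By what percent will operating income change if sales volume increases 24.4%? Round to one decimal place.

+36.9%

At 47,810 units, contribution = 47,810 × £180.48 = £8,628,748.80.
Operating income = contribution − fixed costs = £8,628,748.80 − £2,922,500 = £5,706,248.80.
Degree of operating leverage = £8,628,748.80 / £5,706,248.80 = 1.5122.
Operating income changes by 1.5122 × +24.4% = +36.9%.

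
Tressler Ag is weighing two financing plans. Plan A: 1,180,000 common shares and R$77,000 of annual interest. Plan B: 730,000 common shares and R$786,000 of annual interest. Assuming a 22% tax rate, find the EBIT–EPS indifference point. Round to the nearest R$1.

Set EPS_A = EPS_B: (EBIT − R$77,000)(1 − 0.22) ÷ 1,180,000 = (EBIT − R$786,000)(1 − 0.22) ÷ 730,000.
The (1 − t) factor cancels: (EBIT − 77,000) × 730,000 = (EBIT − 786,000) × 1,180,000.
EBIT × (1,180,000 − 730,000) = 786,000 × 1,180,000 − 77,000 × 730,000 = 871,270,000,000, so EBIT = 871,270,000,000 ÷ 450,000 = 1,936,155.56.

R$1,936,156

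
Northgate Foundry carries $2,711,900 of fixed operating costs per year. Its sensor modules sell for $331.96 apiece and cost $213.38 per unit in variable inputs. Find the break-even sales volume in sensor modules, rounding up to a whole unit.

Unit CM = price − variable cost = $331.96 − $213.38 = $118.58.
Units to break even: $2,711,900 ÷ $118.58 = 22,869.79, rounded up to 22,870.

22,870 sensor modules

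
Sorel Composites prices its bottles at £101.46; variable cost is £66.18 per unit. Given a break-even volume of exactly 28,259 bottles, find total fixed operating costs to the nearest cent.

£996,977.52

Contribution margin per unit = £101.46 − £66.18 = £35.28.
Fixed costs = break-even units × CM = 28,259 × £35.28 = £996,977.52.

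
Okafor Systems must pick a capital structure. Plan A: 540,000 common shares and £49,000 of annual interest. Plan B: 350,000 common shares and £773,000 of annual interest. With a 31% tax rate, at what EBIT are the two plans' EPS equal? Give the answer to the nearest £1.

At indifference, (EBIT − 49,000)(1 − t)/540,000 = (EBIT − 773,000)(1 − t)/350,000.
The (1 − t) factor cancels: (EBIT − 49,000) × 350,000 = (EBIT − 773,000) × 540,000.
Solving, EBIT = (773,000·540,000 − 49,000·350,000) / (540,000 − 350,000) = 400,270,000,000 / 190,000 = 2,106,684.21.

£2,106,684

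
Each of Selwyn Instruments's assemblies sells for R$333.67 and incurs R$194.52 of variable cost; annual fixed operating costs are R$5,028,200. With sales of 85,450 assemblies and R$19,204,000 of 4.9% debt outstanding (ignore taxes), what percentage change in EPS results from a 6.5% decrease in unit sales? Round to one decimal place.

Total contribution margin = 85,450 × R$139.15 = R$11,890,367.50.
Subtracting fixed costs: EBIT = R$11,890,367.50 − R$5,028,200 = R$6,862,167.50.
Interest = R$940,996.00, so EBIT − I = R$5,921,171.50.
DCL = total CM / (EBIT − I) = R$11,890,367.50 / R$5,921,171.50 = 2.0081.
EPS therefore changes by 2.0081 × (-6.5%) = -13.1%.

-13.1%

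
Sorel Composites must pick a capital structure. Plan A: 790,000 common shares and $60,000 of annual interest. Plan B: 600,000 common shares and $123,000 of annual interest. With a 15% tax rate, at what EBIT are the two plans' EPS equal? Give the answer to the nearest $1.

At indifference, (EBIT − 60,000)(1 − t)/790,000 = (EBIT − 123,000)(1 − t)/600,000.
The (1 − t) factor cancels: (EBIT − 60,000) × 600,000 = (EBIT − 123,000) × 790,000.
Solving, EBIT = (123,000·790,000 − 60,000·600,000) / (790,000 − 600,000) = 61,170,000,000 / 190,000 = 321,947.37.

$321,947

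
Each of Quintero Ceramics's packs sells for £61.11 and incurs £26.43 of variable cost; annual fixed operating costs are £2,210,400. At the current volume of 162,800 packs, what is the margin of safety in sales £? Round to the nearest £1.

£6,053,738

Unit CM = price − variable cost = £61.11 − £26.43 = £34.68. Break-even units = £2,210,400 ÷ £34.68 = 63,737.02; break-even revenue = 63,737.02 × £61.11 = £3,894,969.55.
Actual sales revenue = 162,800 × £61.11 = £9,948,708.00.
Margin of safety = £9,948,708.00 − £3,894,969.55 = £6,053,738.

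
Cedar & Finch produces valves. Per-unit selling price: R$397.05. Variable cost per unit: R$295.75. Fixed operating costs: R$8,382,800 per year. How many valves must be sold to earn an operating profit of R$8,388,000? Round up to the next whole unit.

Unit CM = price − variable cost = R$397.05 − R$295.75 = R$101.30.
Need Q such that Q × R$101.30 − R$8,382,800 = R$8,388,000, i.e. Q = R$16,770,800 / R$101.30 = 165,555.77 → 165,556.

165,556 valves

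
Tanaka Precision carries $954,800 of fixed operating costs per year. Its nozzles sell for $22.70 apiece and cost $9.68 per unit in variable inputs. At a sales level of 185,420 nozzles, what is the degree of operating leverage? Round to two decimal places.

At 185,420 units, contribution = 185,420 × $13.02 = $2,414,168.40.
Operating income = contribution − fixed costs = $2,414,168.40 − $954,800 = $1,459,368.40.
DOL = contribution ÷ EBIT = $2,414,168.40 ÷ $1,459,368.40 = 1.6543.

1.65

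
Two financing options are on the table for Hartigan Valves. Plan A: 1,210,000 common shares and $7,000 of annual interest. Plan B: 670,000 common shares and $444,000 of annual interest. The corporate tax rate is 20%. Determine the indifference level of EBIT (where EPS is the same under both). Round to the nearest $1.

$986,204

Set EPS_A = EPS_B: (EBIT − $7,000)(1 − 0.20) ÷ 1,210,000 = (EBIT − $444,000)(1 − 0.20) ÷ 670,000.
Cancelling (1 − t) and cross-multiplying: 670,000·(EBIT − 7,000) = 1,210,000·(EBIT − 444,000).
Solving, EBIT = (444,000·1,210,000 − 7,000·670,000) / (1,210,000 − 670,000) = 532,550,000,000 / 540,000 = 986,203.70.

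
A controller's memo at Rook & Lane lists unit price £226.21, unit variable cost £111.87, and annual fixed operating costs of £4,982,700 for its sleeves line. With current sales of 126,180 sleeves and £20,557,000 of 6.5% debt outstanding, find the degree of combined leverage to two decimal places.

1.78

At 126,180 units, contribution = 126,180 × £114.34 = £14,427,421.20.
EBIT = £14,427,421.20 − £4,982,700 = £9,444,721.20. Interest = £1,336,205.00.
DOL = £14,427,421.20 ÷ £9,444,721.20 = 1.5276; DFL = £9,444,721.20 ÷ £8,108,516.20 = 1.1648.
DCL = DOL × DFL = 1.5276 × 1.1648 = 1.7793.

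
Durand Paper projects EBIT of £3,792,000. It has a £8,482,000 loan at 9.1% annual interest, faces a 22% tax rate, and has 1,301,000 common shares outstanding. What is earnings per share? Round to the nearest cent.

£1.81

Pre-tax income = £3,792,000 − £771,862.00 = £3,020,138.00.
After tax at 22%: net income = £3,020,138.00 × 0.78 = £2,355,707.64.
Per share: £2,355,707.64 / 1,301,000 shares = £1.81.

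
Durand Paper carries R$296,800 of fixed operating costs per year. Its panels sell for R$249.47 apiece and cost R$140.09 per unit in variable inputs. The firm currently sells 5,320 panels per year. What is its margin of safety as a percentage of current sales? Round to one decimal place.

49.0%

Unit CM = price − variable cost = R$249.47 − R$140.09 = R$109.38. Break-even units = R$296,800 ÷ R$109.38 = 2,713.48; break-even revenue = 2,713.48 × R$249.47 = R$676,930.85.
Current sales = 5,320 × R$249.47 = R$1,327,180.40.
Margin of safety = (R$1,327,180.40 − R$676,930.85) ÷ R$1,327,180.40 = 49.0%.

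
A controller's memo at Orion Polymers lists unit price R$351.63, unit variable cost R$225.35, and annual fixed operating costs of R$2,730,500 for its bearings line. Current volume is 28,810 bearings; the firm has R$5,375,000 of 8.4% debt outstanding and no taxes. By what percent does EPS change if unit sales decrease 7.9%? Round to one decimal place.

Contribution at this volume is 28,810 × R$126.28 = R$3,638,126.80.
Subtracting fixed costs: EBIT = R$3,638,126.80 − R$2,730,500 = R$907,626.80.
Interest = R$451,500.00, so EBIT − I = R$456,126.80.
Degree of combined leverage = contribution ÷ (EBIT − I) = R$3,638,126.80 ÷ R$456,126.80 = 7.9761.
%ΔEPS = DCL × %ΔSales = 7.9761 × -7.9% = -63.0%.

-63.0%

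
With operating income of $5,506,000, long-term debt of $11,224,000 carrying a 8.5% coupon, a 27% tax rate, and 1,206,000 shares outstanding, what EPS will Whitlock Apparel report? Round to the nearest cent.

Interest = $954,040.00, so EBT = $5,506,000 − $954,040.00 = $4,551,960.00.
After tax at 27%: net income = $4,551,960.00 × 0.73 = $3,322,930.80.
EPS = $3,322,930.80 ÷ 1,206,000 = $2.76.

$2.76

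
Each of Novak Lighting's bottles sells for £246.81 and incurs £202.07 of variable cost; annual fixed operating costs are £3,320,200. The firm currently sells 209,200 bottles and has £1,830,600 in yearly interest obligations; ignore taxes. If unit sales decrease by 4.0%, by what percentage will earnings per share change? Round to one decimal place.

-8.9%

Total contribution margin = 209,200 × £44.74 = £9,359,608.00.
EBIT = £9,359,608.00 − £3,320,200 = £6,039,408.00.
After interest of £1,830,600.00, pre-tax earnings = £4,208,808.00.
Degree of combined leverage = contribution ÷ (EBIT − I) = £9,359,608.00 ÷ £4,208,808.00 = 2.2238.
EPS therefore changes by 2.2238 × (-4.0%) = -8.9%.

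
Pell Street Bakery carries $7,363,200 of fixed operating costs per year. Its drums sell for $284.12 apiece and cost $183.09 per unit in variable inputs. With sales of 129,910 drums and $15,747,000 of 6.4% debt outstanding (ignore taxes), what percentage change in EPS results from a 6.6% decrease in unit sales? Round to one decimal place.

-18.2%

Contribution at this volume is 129,910 × $101.03 = $13,124,807.30.
EBIT = $13,124,807.30 − $7,363,200 = $5,761,607.30.
Interest = $1,007,808.00, so EBIT − I = $4,753,799.30.
Degree of combined leverage = contribution ÷ (EBIT − I) = $13,124,807.30 ÷ $4,753,799.30 = 2.7609.
%ΔEPS = DCL × %ΔSales = 2.7609 × -6.6% = -18.2%.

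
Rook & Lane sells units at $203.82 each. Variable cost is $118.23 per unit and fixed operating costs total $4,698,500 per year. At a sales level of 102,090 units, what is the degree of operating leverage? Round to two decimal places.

Contribution at this volume is 102,090 × $85.59 = $8,737,883.10.
EBIT = $8,737,883.10 − $4,698,500 = $4,039,383.10.
DOL = contribution ÷ EBIT = $8,737,883.10 ÷ $4,039,383.10 = 2.1632.

2.16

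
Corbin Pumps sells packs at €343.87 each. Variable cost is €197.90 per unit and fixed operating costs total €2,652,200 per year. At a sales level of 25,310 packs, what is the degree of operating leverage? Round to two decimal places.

3.54

Total contribution margin = 25,310 × €145.97 = €3,694,500.70.
Operating income = contribution − fixed costs = €3,694,500.70 − €2,652,200 = €1,042,300.70.
So DOL = total CM / EBIT = €3,694,500.70 / €1,042,300.70 = 3.5446.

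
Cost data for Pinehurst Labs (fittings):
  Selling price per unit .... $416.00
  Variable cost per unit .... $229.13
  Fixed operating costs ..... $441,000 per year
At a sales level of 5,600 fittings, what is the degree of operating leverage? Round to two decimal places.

1.73

Total contribution margin = 5,600 × $186.87 = $1,046,472.00.
Subtracting fixed costs: EBIT = $1,046,472.00 − $441,000 = $605,472.00.
DOL = contribution ÷ EBIT = $1,046,472.00 ÷ $605,472.00 = 1.7284.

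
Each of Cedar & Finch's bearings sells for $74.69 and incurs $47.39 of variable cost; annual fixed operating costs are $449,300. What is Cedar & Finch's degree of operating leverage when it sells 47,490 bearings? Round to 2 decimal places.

Contribution at this volume is 47,490 × $27.30 = $1,296,477.00.
Operating income = contribution − fixed costs = $1,296,477.00 − $449,300 = $847,177.00.
So DOL = total CM / EBIT = $1,296,477.00 / $847,177.00 = 1.5303.

1.53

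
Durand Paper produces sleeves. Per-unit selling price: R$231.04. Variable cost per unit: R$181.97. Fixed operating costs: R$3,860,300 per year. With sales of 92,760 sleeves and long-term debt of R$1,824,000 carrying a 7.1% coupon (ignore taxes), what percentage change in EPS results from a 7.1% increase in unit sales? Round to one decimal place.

+57.5%

At 92,760 units, contribution = 92,760 × R$49.07 = R$4,551,733.20.
Subtracting fixed costs: EBIT = R$4,551,733.20 − R$3,860,300 = R$691,433.20.
Interest = R$129,504.00, so EBIT − I = R$561,929.20.
DCL = total CM / (EBIT − I) = R$4,551,733.20 / R$561,929.20 = 8.1002.
EPS therefore changes by 8.1002 × (+7.1%) = +57.5%.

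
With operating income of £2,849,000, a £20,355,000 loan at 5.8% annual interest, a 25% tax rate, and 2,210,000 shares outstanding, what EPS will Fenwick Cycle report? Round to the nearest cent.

£0.57

Interest = £1,180,590.00, so EBT = £2,849,000 − £1,180,590.00 = £1,668,410.00.
Net income = £1,668,410.00 × (1 − 0.25) = £1,251,307.50.
EPS = £1,251,307.50 ÷ 2,210,000 = £0.57.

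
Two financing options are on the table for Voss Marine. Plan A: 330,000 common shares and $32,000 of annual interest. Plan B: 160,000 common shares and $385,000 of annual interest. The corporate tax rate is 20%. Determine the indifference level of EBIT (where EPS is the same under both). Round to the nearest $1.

At indifference, (EBIT − 32,000)(1 − t)/330,000 = (EBIT − 385,000)(1 − t)/160,000.
The (1 − t) factor cancels: (EBIT − 32,000) × 160,000 = (EBIT − 385,000) × 330,000.
EBIT × (330,000 − 160,000) = 385,000 × 330,000 − 32,000 × 160,000 = 121,930,000,000, so EBIT = 121,930,000,000 ÷ 170,000 = 717,235.29.

$717,235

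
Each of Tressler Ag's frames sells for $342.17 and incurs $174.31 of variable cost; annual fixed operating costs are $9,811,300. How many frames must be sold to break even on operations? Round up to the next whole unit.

Contribution margin per unit = $342.17 − $174.31 = $167.86.
Break-even Q = $9,811,300 / $167.86 = 58,449.30 → 58,450 frames.

58,450 frames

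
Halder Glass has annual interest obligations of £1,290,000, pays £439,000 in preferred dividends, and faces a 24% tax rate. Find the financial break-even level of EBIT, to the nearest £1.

Grossing the preferred dividend up to pre-tax terms: £439,000 / (1 − 0.24) = £577,631.58.
Financial break-even EBIT = interest + D_p ÷ (1 − t) = £1,290,000 + £577,631.58 = £1,867,631.58.

£1,867,632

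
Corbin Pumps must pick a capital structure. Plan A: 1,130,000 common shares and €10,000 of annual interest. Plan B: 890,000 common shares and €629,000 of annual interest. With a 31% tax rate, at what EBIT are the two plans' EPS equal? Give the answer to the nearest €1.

€2,924,458

At indifference, (EBIT − 10,000)(1 − t)/1,130,000 = (EBIT − 629,000)(1 − t)/890,000.
Cancelling (1 − t) and cross-multiplying: 890,000·(EBIT − 10,000) = 1,130,000·(EBIT − 629,000).
Solving, EBIT = (629,000·1,130,000 − 10,000·890,000) / (1,130,000 − 890,000) = 701,870,000,000 / 240,000 = 2,924,458.33.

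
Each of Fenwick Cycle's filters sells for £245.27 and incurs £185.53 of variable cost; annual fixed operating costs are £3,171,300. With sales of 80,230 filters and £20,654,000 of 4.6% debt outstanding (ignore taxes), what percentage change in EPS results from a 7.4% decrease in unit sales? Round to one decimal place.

Contribution at this volume is 80,230 × £59.74 = £4,792,940.20.
Subtracting fixed costs: EBIT = £4,792,940.20 − £3,171,300 = £1,621,640.20.
Interest = £950,084.00, so EBIT − I = £671,556.20.
Degree of combined leverage = contribution ÷ (EBIT − I) = £4,792,940.20 ÷ £671,556.20 = 7.1371.
%ΔEPS = DCL × %ΔSales = 7.1371 × -7.4% = -52.8%.

-52.8%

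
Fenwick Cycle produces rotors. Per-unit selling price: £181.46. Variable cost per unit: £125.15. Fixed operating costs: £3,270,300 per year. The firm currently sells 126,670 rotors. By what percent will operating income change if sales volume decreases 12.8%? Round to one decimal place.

-23.6%

Total contribution margin = 126,670 × £56.31 = £7,132,787.70.
Operating income = contribution − fixed costs = £7,132,787.70 − £3,270,300 = £3,862,487.70.
DOL = contribution ÷ EBIT = £7,132,787.70 ÷ £3,862,487.70 = 1.8467.
Operating income changes by 1.8467 × -12.8% = -23.6%.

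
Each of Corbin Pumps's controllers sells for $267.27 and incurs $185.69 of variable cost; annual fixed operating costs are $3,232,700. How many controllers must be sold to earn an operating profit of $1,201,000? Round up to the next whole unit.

Unit CM = price − variable cost = $267.27 − $185.69 = $81.58.
Units = (FC + target) / CM = ($3,232,700 + $1,201,000) / $81.58 = 54,347.88, so 54,348 controllers.

54,348 controllers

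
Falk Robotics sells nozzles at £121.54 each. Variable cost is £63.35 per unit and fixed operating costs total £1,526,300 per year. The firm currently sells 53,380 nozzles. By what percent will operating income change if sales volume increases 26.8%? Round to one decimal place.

Total contribution margin = 53,380 × £58.19 = £3,106,182.20.
Operating income = contribution − fixed costs = £3,106,182.20 − £1,526,300 = £1,579,882.20.
Degree of operating leverage = £3,106,182.20 / £1,579,882.20 = 1.9661.
So EBIT moves 1.9661 × (+26.8%) = +52.7%.

+52.7%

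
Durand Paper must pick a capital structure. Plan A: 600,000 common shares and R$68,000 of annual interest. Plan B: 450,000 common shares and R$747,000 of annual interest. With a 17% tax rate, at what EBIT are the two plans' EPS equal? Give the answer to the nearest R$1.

At indifference, (EBIT − 68,000)(1 − t)/600,000 = (EBIT − 747,000)(1 − t)/450,000.
The (1 − t) factor cancels: (EBIT − 68,000) × 450,000 = (EBIT − 747,000) × 600,000.
Solving, EBIT = (747,000·600,000 − 68,000·450,000) / (600,000 − 450,000) = 417,600,000,000 / 150,000 = 2,784,000.00.

R$2,784,000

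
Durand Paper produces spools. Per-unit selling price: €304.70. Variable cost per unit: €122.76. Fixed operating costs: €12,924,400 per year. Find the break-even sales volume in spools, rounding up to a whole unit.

Each unit contributes €304.70 − €122.76 = €181.94.
Break-even volume = fixed costs ÷ CM per unit = €12,924,400 ÷ €181.94 = 71,036.61, so 71,037 spools.

71,037 spools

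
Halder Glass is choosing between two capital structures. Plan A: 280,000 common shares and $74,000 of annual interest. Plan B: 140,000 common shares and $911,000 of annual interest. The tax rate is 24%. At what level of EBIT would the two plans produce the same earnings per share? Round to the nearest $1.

$1,748,000

At indifference, (EBIT − 74,000)(1 − t)/280,000 = (EBIT − 911,000)(1 − t)/140,000.
The (1 − t) factor cancels: (EBIT − 74,000) × 140,000 = (EBIT − 911,000) × 280,000.
Solving, EBIT = (911,000·280,000 − 74,000·140,000) / (280,000 − 140,000) = 244,720,000,000 / 140,000 = 1,748,000.00.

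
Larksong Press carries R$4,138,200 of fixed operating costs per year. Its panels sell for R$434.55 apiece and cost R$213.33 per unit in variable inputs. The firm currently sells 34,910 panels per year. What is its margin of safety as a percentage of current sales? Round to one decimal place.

46.4%

Each unit contributes R$434.55 − R$213.33 = R$221.22. Break-even units = R$4,138,200 ÷ R$221.22 = 18,706.27; break-even revenue = 18,706.27 × R$434.55 = R$8,128,807.57.
Actual sales revenue = 34,910 × R$434.55 = R$15,170,140.50.
Margin of safety = (R$15,170,140.50 − R$8,128,807.57) ÷ R$15,170,140.50 = 46.4%.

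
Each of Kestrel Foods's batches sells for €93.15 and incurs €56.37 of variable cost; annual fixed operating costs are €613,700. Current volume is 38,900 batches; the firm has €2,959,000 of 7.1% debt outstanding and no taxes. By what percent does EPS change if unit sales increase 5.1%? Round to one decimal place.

Total contribution margin = 38,900 × €36.78 = €1,430,742.00.
Subtracting fixed costs: EBIT = €1,430,742.00 − €613,700 = €817,042.00.
Interest = €210,089.00, so EBIT − I = €606,953.00.
Degree of combined leverage = contribution ÷ (EBIT − I) = €1,430,742.00 ÷ €606,953.00 = 2.3573.
%ΔEPS = DCL × %ΔSales = 2.3573 × +5.1% = +12.0%.

+12.0%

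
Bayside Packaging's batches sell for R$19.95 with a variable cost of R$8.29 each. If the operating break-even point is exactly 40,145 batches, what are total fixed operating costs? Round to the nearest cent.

Contribution margin per unit = R$19.95 − R$8.29 = R$11.66.
Since BE = FC / CM, FC = 40,145 × R$11.66 = R$468,090.70.

R$468,090.70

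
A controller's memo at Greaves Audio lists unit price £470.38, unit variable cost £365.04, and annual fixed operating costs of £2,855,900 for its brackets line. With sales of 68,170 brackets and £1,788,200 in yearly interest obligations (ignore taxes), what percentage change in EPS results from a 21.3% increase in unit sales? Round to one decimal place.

+60.3%

Total contribution margin = 68,170 × £105.34 = £7,181,027.80.
Operating income = contribution − fixed costs = £7,181,027.80 − £2,855,900 = £4,325,127.80.
After interest of £1,788,200.00, pre-tax earnings = £2,536,927.80.
Degree of combined leverage = contribution ÷ (EBIT − I) = £7,181,027.80 ÷ £2,536,927.80 = 2.8306.
%ΔEPS = DCL × %ΔSales = 2.8306 × +21.3% = +60.3%.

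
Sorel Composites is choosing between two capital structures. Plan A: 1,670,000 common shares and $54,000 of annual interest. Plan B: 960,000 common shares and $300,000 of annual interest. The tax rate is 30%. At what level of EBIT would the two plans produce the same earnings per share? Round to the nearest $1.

Set EPS_A = EPS_B: (EBIT − $54,000)(1 − 0.30) ÷ 1,670,000 = (EBIT − $300,000)(1 − 0.30) ÷ 960,000.
Cancelling (1 − t) and cross-multiplying: 960,000·(EBIT − 54,000) = 1,670,000·(EBIT − 300,000).
EBIT × (1,670,000 − 960,000) = 300,000 × 1,670,000 − 54,000 × 960,000 = 449,160,000,000, so EBIT = 449,160,000,000 ÷ 710,000 = 632,619.72.

$632,620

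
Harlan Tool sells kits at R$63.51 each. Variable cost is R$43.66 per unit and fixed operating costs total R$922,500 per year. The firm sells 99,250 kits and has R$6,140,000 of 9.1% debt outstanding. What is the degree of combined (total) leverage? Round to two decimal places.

4.03

Contribution at this volume is 99,250 × R$19.85 = R$1,970,112.50.
Subtracting fixed costs: EBIT = R$1,970,112.50 − R$922,500 = R$1,047,612.50. Interest = R$558,740.00.
DOL = R$1,970,112.50 ÷ R$1,047,612.50 = 1.8806; DFL = R$1,047,612.50 ÷ R$488,872.50 = 2.1429.
DCL = DOL × DFL = 1.8806 × 2.1429 = 4.0299.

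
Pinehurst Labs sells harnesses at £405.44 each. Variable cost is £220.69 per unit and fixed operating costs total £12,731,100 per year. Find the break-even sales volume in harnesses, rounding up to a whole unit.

Unit CM = price − variable cost = £405.44 − £220.69 = £184.75.
Break-even Q = £12,731,100 / £184.75 = 68,909.88 → 68,910 harnesses.

68,910 harnesses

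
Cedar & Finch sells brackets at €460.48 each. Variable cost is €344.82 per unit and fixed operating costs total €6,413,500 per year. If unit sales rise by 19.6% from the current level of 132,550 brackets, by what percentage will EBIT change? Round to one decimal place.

Total contribution margin = 132,550 × €115.66 = €15,330,733.00.
Operating income = contribution − fixed costs = €15,330,733.00 − €6,413,500 = €8,917,233.00.
So DOL = total CM / EBIT = €15,330,733.00 / €8,917,233.00 = 1.7192.
%ΔEBIT = DOL × %ΔSales = 1.7192 × +19.6% = +33.7%.

+33.7%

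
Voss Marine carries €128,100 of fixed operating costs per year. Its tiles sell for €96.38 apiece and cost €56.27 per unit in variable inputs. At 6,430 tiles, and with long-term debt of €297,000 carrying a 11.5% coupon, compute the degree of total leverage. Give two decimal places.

2.70

Total contribution margin = 6,430 × €40.11 = €257,907.30.
EBIT = €257,907.30 − €128,100 = €129,807.30. Interest = €34,155.00, so EBIT − I = €95,652.30.
DCL = contribution ÷ (EBIT − I) = €257,907.30 ÷ €95,652.30 = 2.6963.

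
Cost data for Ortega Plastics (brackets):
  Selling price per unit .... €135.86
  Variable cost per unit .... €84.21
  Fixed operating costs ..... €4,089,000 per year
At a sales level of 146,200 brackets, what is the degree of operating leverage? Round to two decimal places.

Total contribution margin = 146,200 × €51.65 = €7,551,230.00.
Subtracting fixed costs: EBIT = €7,551,230.00 − €4,089,000 = €3,462,230.00.
DOL = contribution ÷ EBIT = €7,551,230.00 ÷ €3,462,230.00 = 2.1810.

2.18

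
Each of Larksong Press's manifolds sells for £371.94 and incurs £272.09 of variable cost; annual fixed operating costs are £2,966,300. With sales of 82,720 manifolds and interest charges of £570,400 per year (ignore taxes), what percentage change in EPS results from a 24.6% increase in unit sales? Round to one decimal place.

+43.0%

Contribution at this volume is 82,720 × £99.85 = £8,259,592.00.
EBIT = £8,259,592.00 − £2,966,300 = £5,293,292.00.
After interest of £570,400.00, pre-tax earnings = £4,722,892.00.
DCL = total CM / (EBIT − I) = £8,259,592.00 / £4,722,892.00 = 1.7488.
%ΔEPS = DCL × %ΔSales = 1.7488 × +24.6% = +43.0%.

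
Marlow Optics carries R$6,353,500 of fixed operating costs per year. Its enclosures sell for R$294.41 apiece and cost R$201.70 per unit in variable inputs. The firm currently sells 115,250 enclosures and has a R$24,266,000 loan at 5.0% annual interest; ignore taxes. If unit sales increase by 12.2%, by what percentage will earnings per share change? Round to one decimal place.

+41.8%

Contribution at this volume is 115,250 × R$92.71 = R$10,684,827.50.
EBIT = R$10,684,827.50 − R$6,353,500 = R$4,331,327.50.
After interest of R$1,213,300.00, pre-tax earnings = R$3,118,027.50.
DCL = total CM / (EBIT − I) = R$10,684,827.50 / R$3,118,027.50 = 3.4268.
%ΔEPS = DCL × %ΔSales = 3.4268 × +12.2% = +41.8%.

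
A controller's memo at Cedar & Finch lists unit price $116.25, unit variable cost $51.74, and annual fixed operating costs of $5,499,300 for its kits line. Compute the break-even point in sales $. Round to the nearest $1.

Contribution margin per unit = $116.25 − $51.74 = $64.51, a CM ratio of $64.51 ÷ $116.25 = 0.5549.
Break-even revenue = fixed costs × price ÷ CM = $5,499,300 × $116.25 ÷ $64.51 = $9,909,993.

$9,909,993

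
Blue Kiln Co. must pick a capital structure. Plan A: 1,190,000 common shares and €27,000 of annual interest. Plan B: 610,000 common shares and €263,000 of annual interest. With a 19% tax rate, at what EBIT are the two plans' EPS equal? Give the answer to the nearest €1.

€511,207

Set EPS_A = EPS_B: (EBIT − €27,000)(1 − 0.19) ÷ 1,190,000 = (EBIT − €263,000)(1 − 0.19) ÷ 610,000.
Cancelling (1 − t) and cross-multiplying: 610,000·(EBIT − 27,000) = 1,190,000·(EBIT − 263,000).
EBIT × (1,190,000 − 610,000) = 263,000 × 1,190,000 − 27,000 × 610,000 = 296,500,000,000, so EBIT = 296,500,000,000 ÷ 580,000 = 511,206.90.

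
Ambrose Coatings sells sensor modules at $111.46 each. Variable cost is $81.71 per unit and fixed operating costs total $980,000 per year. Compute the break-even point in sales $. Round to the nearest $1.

$3,671,624

Contribution margin per unit = $111.46 − $81.71 = $29.75, a CM ratio of $29.75 ÷ $111.46 = 0.2669.
Break-even revenue = fixed costs × price ÷ CM = $980,000 × $111.46 ÷ $29.75 = $3,671,624.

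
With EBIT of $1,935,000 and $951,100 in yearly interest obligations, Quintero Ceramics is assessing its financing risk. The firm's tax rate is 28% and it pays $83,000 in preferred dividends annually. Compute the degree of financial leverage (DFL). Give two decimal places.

2.23

Interest = $951,100.00.
Pre-tax preferred-dividend burden = $83,000 ÷ (1 − 0.28) = $115,277.78.
DFL = EBIT ÷ [EBIT − I − D_p/(1−t)] = $1,935,000 ÷ [$1,935,000 − $951,100.00 − $115,277.78] = $1,935,000 ÷ $868,622.22 = 2.2277.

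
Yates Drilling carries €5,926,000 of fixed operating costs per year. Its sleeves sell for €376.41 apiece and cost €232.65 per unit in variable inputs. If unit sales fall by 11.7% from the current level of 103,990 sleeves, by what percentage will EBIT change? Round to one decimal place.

-19.4%

At 103,990 units, contribution = 103,990 × €143.76 = €14,949,602.40.
EBIT = €14,949,602.40 − €5,926,000 = €9,023,602.40.
So DOL = total CM / EBIT = €14,949,602.40 / €9,023,602.40 = 1.6567.
So EBIT moves 1.6567 × (-11.7%) = -19.4%.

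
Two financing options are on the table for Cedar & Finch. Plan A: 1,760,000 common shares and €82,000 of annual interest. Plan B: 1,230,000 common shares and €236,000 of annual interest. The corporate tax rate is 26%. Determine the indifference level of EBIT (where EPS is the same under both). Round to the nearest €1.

€593,396

At indifference, (EBIT − 82,000)(1 − t)/1,760,000 = (EBIT − 236,000)(1 − t)/1,230,000.
The (1 − t) factor cancels: (EBIT − 82,000) × 1,230,000 = (EBIT − 236,000) × 1,760,000.
Solving, EBIT = (236,000·1,760,000 − 82,000·1,230,000) / (1,760,000 − 1,230,000) = 314,500,000,000 / 530,000 = 593,396.23.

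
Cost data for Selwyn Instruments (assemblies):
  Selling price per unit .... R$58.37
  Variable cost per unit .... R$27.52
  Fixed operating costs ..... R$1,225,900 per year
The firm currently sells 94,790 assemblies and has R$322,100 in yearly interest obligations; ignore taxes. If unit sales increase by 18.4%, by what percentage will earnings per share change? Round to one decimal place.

+39.1%

At 94,790 units, contribution = 94,790 × R$30.85 = R$2,924,271.50.
Operating income = contribution − fixed costs = R$2,924,271.50 − R$1,225,900 = R$1,698,371.50.
After interest of R$322,100.00, pre-tax earnings = R$1,376,271.50.
DCL = total CM / (EBIT − I) = R$2,924,271.50 / R$1,376,271.50 = 2.1248.
%ΔEPS = DCL × %ΔSales = 2.1248 × +18.4% = +39.1%.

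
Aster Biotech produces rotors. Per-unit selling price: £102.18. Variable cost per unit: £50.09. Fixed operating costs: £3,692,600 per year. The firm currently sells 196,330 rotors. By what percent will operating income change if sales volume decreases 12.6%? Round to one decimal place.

Contribution at this volume is 196,330 × £52.09 = £10,226,829.70.
Operating income = contribution − fixed costs = £10,226,829.70 − £3,692,600 = £6,534,229.70.
Degree of operating leverage = £10,226,829.70 / £6,534,229.70 = 1.5651.
So EBIT moves 1.5651 × (-12.6%) = -19.7%.

-19.7%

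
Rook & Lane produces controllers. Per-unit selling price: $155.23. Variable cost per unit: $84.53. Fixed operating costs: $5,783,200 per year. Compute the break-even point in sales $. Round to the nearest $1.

CM per unit = $155.23 − $84.53 = $70.70; CM ratio = $70.70 / $155.23 = 0.4555.
Break-even sales = FC ÷ CM ratio = $5,783,200 × $155.23 / $70.70 = $12,697,682.

$12,697,682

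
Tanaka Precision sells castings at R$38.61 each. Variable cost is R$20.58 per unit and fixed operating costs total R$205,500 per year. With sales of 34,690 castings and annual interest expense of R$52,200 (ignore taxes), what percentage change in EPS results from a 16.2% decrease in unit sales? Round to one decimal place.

-27.6%

At 34,690 units, contribution = 34,690 × R$18.03 = R$625,460.70.
EBIT = R$625,460.70 − R$205,500 = R$419,960.70.
Interest = R$52,200.00, so EBIT − I = R$367,760.70.
Degree of combined leverage = contribution ÷ (EBIT − I) = R$625,460.70 ÷ R$367,760.70 = 1.7007.
%ΔEPS = DCL × %ΔSales = 1.7007 × -16.2% = -27.6%.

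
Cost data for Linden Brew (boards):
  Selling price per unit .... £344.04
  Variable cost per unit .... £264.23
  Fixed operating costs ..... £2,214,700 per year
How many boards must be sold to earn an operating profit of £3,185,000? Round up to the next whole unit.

67,657 boards

Each unit contributes £344.04 − £264.23 = £79.81.
Required volume = (fixed costs + target profit) ÷ CM = (£2,214,700 + £3,185,000) ÷ £79.81 = 67,656.94, so 67,657 boards.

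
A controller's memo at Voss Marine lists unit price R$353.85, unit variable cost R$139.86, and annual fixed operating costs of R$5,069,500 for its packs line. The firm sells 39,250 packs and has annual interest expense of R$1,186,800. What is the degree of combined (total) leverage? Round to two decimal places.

3.92

Contribution at this volume is 39,250 × R$213.99 = R$8,399,107.50.
Subtracting fixed costs: EBIT = R$8,399,107.50 − R$5,069,500 = R$3,329,607.50. Interest = R$1,186,800.00.
DOL = R$8,399,107.50 ÷ R$3,329,607.50 = 2.5226; DFL = R$3,329,607.50 ÷ R$2,142,807.50 = 1.5539.
Combined leverage = 2.5226 × 1.5539 = 3.9199.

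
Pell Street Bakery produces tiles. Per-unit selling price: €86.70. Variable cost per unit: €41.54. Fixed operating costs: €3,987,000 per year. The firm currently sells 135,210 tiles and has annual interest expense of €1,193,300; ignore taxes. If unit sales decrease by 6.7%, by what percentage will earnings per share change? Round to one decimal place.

-44.2%

Total contribution margin = 135,210 × €45.16 = €6,106,083.60.
EBIT = €6,106,083.60 − €3,987,000 = €2,119,083.60.
After interest of €1,193,300.00, pre-tax earnings = €925,783.60.
Degree of combined leverage = contribution ÷ (EBIT − I) = €6,106,083.60 ÷ €925,783.60 = 6.5956.
EPS therefore changes by 6.5956 × (-6.7%) = -44.2%.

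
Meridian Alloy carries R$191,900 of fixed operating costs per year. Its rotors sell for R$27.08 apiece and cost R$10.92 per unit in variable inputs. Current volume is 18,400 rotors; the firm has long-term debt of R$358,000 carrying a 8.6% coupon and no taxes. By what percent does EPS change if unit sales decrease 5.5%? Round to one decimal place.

-21.9%

Total contribution margin = 18,400 × R$16.16 = R$297,344.00.
Subtracting fixed costs: EBIT = R$297,344.00 − R$191,900 = R$105,444.00.
After interest of R$30,788.00, pre-tax earnings = R$74,656.00.
DCL = total CM / (EBIT − I) = R$297,344.00 / R$74,656.00 = 3.9829.
%ΔEPS = DCL × %ΔSales = 3.9829 × -5.5% = -21.9%.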